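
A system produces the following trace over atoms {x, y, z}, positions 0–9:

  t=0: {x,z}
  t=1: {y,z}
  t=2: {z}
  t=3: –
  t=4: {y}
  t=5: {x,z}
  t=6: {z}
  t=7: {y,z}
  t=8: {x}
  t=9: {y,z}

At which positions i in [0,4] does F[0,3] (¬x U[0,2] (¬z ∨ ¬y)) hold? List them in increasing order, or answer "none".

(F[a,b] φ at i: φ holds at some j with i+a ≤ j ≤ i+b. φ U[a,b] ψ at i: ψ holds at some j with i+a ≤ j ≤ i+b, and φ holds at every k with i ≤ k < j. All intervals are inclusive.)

0, 1, 2, 3, 4

Evaluate at each i in [0,4]:
  i=0: ✓ (witness j=0)
  i=1: ✓ (witness j=1)
  i=2: ✓ (witness j=2)
  i=3: ✓ (witness j=3)
  i=4: ✓ (witness j=4)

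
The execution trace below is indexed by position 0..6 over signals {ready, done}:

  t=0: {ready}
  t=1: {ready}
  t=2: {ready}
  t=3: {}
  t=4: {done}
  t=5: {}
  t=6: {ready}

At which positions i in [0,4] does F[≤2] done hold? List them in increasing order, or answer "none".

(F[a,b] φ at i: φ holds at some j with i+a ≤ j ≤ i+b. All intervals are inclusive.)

2, 3, 4

Evaluate at each i in [0,4]:
  i=0: ✗ (none in [0,2])
  i=1: ✗ (none in [1,3])
  i=2: ✓ (witness j=4)
  i=3: ✓ (witness j=4)
  i=4: ✓ (witness j=4)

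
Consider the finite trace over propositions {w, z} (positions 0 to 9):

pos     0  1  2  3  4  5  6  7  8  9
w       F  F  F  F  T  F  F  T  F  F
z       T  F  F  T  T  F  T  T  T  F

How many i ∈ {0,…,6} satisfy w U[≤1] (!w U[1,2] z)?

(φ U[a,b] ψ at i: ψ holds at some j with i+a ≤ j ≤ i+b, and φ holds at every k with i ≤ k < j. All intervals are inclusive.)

Evaluate at each i in [0,6]:
  i=0: ✗ (lhs fails at k=0 before rhs at j=1)
  i=1: ✓ (rhs at j=1)
  i=2: ✓ (rhs at j=2)
  i=3: ✓ (rhs at j=3)
  i=4: ✓ (rhs at j=5; lhs holds on [4,4])
  i=5: ✓ (rhs at j=5)
  i=6: ✓ (rhs at j=6)
Positions where it holds: {1, 2, 3, 4, 5, 6} → 6.

6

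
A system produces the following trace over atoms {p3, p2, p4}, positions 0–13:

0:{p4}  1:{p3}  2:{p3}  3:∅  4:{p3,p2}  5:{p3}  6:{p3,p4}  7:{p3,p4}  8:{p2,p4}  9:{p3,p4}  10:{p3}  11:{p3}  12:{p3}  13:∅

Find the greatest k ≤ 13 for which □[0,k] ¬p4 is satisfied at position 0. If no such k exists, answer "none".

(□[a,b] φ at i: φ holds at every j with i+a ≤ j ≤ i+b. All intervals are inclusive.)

none

¬p4 must hold from j=0 onward; find where it first fails.
  j=0: fails → no k works.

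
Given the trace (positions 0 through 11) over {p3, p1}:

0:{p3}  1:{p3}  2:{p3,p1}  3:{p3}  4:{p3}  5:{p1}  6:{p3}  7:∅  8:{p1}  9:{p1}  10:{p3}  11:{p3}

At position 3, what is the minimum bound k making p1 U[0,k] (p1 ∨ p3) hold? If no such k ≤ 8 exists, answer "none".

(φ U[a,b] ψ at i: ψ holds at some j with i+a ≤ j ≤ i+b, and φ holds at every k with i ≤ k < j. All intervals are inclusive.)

Need earliest j ≥ 3 with (p1 ∨ p3), and p1 at every k in [3,j-1].
  j=3: rhs holds (empty prefix). k = 0.

0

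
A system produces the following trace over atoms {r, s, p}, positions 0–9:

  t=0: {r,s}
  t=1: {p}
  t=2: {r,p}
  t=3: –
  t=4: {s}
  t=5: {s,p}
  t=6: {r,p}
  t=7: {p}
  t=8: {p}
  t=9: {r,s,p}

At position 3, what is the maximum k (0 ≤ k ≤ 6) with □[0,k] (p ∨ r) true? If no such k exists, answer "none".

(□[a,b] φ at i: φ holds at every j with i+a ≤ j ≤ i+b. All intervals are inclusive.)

(p ∨ r) must hold from j=3 onward; find where it first fails.
  j=3: fails → no k works.

none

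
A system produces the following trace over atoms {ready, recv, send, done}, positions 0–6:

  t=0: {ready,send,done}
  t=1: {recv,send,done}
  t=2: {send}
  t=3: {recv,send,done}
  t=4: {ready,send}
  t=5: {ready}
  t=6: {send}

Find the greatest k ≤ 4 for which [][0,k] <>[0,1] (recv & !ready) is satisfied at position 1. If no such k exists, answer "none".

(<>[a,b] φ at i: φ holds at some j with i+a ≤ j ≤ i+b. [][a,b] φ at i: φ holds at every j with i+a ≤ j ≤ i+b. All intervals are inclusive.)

2

<>[0,1] (recv & !ready) must hold from j=1 onward; find where it first fails.
  j=1: holds
  j=2: holds
  j=3: holds
  j=4: fails
Holds on [1,3], so largest k = 2.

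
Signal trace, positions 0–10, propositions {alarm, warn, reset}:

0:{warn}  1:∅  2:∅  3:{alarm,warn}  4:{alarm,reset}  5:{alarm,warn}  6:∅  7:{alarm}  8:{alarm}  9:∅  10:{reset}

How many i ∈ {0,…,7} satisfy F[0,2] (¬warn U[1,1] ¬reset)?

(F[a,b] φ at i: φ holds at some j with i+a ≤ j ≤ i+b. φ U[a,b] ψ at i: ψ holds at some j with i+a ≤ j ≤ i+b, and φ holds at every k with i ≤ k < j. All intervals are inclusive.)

Evaluate at each i in [0,7]:
  i=0: ✓ (witness j=1)
  i=1: ✓ (witness j=1)
  i=2: ✓ (witness j=2)
  i=3: ✓ (witness j=4)
  i=4: ✓ (witness j=4)
  i=5: ✓ (witness j=6)
  i=6: ✓ (witness j=6)
  i=7: ✓ (witness j=7)
Positions where it holds: {0, 1, 2, 3, 4, 5, 6, 7} → 8.

8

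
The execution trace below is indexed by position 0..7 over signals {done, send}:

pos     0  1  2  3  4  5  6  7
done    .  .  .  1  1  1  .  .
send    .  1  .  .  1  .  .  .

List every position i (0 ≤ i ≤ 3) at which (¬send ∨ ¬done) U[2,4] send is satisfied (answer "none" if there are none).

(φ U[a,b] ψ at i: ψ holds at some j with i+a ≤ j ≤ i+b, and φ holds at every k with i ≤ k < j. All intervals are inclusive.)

Evaluate at each i in [0,3]:
  i=0: ✓ (rhs at j=4; lhs holds on [0,3])
  i=1: ✓ (rhs at j=4; lhs holds on [1,3])
  i=2: ✓ (rhs at j=4; lhs holds on [2,3])
  i=3: ✗ (no rhs in [5,7])

0, 1, 2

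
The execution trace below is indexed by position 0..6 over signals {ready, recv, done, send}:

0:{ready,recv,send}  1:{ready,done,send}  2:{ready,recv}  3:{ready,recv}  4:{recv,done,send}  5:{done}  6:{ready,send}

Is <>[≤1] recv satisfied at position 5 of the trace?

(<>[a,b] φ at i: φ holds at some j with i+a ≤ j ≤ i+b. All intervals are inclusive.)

Check recv at each j in [5,6]:
  j=5: false
  j=6: false
No position in the window satisfies it → formula fails.

False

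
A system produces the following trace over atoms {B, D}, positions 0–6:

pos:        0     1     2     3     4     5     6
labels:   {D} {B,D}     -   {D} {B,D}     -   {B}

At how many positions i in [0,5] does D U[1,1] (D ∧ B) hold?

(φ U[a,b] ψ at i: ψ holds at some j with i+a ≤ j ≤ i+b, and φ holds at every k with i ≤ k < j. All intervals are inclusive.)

Evaluate at each i in [0,5]:
  i=0: ✓ (rhs at j=1; lhs holds on [0,0])
  i=1: ✗ (no rhs in [2,2])
  i=2: ✗ (no rhs in [3,3])
  i=3: ✓ (rhs at j=4; lhs holds on [3,3])
  i=4: ✗ (no rhs in [5,5])
  i=5: ✗ (no rhs in [6,6])
Positions where it holds: {0, 3} → 2.

2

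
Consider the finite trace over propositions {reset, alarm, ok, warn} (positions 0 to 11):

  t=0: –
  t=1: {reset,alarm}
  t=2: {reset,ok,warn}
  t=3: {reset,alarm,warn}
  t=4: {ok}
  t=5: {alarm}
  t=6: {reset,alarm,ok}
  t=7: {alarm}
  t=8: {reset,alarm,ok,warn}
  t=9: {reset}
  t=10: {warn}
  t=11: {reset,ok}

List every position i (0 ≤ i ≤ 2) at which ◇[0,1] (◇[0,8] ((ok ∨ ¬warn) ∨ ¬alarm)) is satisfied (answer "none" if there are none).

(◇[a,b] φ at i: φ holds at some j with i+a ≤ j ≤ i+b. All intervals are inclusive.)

0, 1, 2

Evaluate at each i in [0,2]:
  i=0: ✓ (witness j=0)
  i=1: ✓ (witness j=1)
  i=2: ✓ (witness j=2)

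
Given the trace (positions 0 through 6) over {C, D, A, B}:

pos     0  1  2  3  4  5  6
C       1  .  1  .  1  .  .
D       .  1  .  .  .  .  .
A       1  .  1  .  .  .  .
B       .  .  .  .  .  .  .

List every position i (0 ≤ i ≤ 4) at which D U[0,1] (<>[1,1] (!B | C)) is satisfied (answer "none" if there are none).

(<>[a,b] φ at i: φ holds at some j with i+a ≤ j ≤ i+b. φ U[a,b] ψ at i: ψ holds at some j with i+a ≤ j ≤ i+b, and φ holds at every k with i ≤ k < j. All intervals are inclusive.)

0, 1, 2, 3, 4

Evaluate at each i in [0,4]:
  i=0: ✓ (rhs at j=0)
  i=1: ✓ (rhs at j=1)
  i=2: ✓ (rhs at j=2)
  i=3: ✓ (rhs at j=3)
  i=4: ✓ (rhs at j=4)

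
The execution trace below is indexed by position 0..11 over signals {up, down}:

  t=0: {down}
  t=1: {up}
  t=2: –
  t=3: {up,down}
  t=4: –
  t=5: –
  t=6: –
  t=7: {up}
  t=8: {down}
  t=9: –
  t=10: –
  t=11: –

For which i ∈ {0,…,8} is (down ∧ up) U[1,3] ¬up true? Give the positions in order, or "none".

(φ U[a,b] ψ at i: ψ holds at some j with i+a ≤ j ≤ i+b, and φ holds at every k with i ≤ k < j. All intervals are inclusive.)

Evaluate at each i in [0,8]:
  i=0: ✗ (lhs fails at k=0 before rhs at j=2)
  i=1: ✗ (lhs fails at k=1 before rhs at j=2)
  i=2: ✗ (lhs fails at k=2 before rhs at j=4)
  i=3: ✓ (rhs at j=4; lhs holds on [3,3])
  i=4: ✗ (lhs fails at k=4 before rhs at j=5)
  i=5: ✗ (lhs fails at k=5 before rhs at j=6)
  i=6: ✗ (lhs fails at k=6 before rhs at j=8)
  i=7: ✗ (lhs fails at k=7 before rhs at j=8)
  i=8: ✗ (lhs fails at k=8 before rhs at j=9)

3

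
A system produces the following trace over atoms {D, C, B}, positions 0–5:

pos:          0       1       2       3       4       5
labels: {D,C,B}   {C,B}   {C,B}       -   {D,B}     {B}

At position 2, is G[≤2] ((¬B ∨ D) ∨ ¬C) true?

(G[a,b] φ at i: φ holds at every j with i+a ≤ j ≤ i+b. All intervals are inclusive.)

No

Check ((¬B ∨ D) ∨ ¬C) at every j in [2,4]:
  j=2: false
  j=3: true
  j=4: true
Fails at j=2 → formula fails.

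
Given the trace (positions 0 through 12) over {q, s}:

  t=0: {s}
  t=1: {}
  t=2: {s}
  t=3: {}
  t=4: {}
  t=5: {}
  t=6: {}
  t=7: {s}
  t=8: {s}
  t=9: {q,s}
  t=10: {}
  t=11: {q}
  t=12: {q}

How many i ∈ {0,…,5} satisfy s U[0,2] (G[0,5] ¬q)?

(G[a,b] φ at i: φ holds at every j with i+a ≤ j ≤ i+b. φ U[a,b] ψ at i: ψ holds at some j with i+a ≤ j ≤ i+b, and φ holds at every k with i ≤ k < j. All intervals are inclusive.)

4

Evaluate at each i in [0,5]:
  i=0: ✓ (rhs at j=0)
  i=1: ✓ (rhs at j=1)
  i=2: ✓ (rhs at j=2)
  i=3: ✓ (rhs at j=3)
  i=4: ✗ (no rhs in [4,6])
  i=5: ✗ (no rhs in [5,7])
Positions where it holds: {0, 1, 2, 3} → 4.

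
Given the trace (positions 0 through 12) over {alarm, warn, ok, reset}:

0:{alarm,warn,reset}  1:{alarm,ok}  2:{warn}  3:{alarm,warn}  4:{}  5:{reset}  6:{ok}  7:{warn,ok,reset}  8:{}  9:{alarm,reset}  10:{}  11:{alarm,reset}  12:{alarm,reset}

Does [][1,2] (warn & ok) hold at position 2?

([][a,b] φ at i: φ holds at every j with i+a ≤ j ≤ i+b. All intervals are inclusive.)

Does not hold

Check (warn & ok) at every j in [3,4]:
  j=3: false
  j=4: false
Fails at j=3 → formula fails.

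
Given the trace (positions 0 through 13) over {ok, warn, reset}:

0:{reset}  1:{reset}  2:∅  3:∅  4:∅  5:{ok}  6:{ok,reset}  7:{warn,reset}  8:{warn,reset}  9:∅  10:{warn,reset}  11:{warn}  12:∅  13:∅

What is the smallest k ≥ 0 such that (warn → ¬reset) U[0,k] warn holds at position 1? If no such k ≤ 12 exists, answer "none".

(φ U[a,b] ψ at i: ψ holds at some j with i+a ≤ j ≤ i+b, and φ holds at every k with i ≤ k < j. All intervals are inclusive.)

Need earliest j ≥ 1 with warn, and (warn → ¬reset) at every k in [1,j-1].
  j=1: rhs fails.
  j=2: rhs fails.
  j=3: rhs fails.
  j=4: rhs fails.
  j=5: rhs fails.
  j=6: rhs fails.
  j=7: rhs holds; lhs holds on [1,6]. k = 6.

6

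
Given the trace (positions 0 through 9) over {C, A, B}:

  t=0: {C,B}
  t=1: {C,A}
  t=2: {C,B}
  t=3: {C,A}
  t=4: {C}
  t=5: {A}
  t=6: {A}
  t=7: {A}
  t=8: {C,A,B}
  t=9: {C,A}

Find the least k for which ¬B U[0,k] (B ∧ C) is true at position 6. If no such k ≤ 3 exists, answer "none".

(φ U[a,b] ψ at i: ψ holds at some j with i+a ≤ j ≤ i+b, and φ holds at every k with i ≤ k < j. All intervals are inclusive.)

Need earliest j ≥ 6 with (B ∧ C), and ¬B at every k in [6,j-1].
  j=6: rhs fails.
  j=7: rhs fails.
  j=8: rhs holds; lhs holds on [6,7]. k = 2.

2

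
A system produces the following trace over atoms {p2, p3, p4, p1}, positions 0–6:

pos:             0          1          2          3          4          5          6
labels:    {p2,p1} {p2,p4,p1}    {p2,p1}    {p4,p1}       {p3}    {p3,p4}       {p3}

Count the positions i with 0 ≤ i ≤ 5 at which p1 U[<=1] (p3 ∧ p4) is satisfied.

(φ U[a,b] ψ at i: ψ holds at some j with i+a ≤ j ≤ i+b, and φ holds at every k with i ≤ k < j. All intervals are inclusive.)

1

Evaluate at each i in [0,5]:
  i=0: ✗ (no rhs in [0,1])
  i=1: ✗ (no rhs in [1,2])
  i=2: ✗ (no rhs in [2,3])
  i=3: ✗ (no rhs in [3,4])
  i=4: ✗ (lhs fails at k=4 before rhs at j=5)
  i=5: ✓ (rhs at j=5)
Positions where it holds: {5} → 1.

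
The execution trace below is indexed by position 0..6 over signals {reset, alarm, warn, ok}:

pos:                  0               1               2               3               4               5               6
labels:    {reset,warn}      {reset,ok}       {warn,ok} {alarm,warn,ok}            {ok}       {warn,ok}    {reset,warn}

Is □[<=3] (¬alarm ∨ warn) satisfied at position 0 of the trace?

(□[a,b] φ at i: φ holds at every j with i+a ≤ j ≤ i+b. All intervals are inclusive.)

Check (¬alarm ∨ warn) at every j in [0,3]:
  j=0: true
  j=1: true
  j=2: true
  j=3: true
All positions satisfy it → formula holds.

Yes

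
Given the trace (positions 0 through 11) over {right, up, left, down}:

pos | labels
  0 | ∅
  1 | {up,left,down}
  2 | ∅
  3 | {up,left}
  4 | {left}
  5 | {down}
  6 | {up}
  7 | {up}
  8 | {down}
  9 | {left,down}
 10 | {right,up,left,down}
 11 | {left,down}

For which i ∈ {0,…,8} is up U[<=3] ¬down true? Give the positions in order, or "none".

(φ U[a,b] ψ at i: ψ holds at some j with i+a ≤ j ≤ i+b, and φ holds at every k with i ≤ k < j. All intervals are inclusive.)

Evaluate at each i in [0,8]:
  i=0: ✓ (rhs at j=0)
  i=1: ✓ (rhs at j=2; lhs holds on [1,1])
  i=2: ✓ (rhs at j=2)
  i=3: ✓ (rhs at j=3)
  i=4: ✓ (rhs at j=4)
  i=5: ✗ (lhs fails at k=5 before rhs at j=6)
  i=6: ✓ (rhs at j=6)
  i=7: ✓ (rhs at j=7)
  i=8: ✗ (no rhs in [8,11])

0, 1, 2, 3, 4, 6, 7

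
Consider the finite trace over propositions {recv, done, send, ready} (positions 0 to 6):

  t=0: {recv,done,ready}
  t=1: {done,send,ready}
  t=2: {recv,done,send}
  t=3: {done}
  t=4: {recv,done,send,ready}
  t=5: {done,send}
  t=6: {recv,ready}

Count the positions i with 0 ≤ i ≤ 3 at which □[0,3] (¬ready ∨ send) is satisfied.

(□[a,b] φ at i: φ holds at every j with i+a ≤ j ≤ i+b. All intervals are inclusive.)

Evaluate at each i in [0,3]:
  i=0: ✗ (fails at j=0)
  i=1: ✓ (all of [1,4])
  i=2: ✓ (all of [2,5])
  i=3: ✗ (fails at j=6)
Positions where it holds: {1, 2} → 2.

2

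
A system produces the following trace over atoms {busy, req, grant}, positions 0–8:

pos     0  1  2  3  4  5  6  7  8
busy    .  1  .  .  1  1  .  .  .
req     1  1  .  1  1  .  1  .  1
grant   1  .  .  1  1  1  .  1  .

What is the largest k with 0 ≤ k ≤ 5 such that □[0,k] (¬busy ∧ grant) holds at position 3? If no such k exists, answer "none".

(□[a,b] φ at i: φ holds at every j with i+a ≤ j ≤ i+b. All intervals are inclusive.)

0

(¬busy ∧ grant) must hold from j=3 onward; find where it first fails.
  j=3: holds
  j=4: fails
Holds on [3,3], so largest k = 0.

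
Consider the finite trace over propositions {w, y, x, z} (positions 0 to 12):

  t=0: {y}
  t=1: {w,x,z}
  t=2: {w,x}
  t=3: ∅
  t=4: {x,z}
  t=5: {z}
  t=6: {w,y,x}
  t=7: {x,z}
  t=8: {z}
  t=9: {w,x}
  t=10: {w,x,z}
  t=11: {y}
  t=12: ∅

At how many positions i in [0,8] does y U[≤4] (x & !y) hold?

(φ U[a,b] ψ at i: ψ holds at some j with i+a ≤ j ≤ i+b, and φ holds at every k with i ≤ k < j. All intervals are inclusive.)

Evaluate at each i in [0,8]:
  i=0: ✓ (rhs at j=1; lhs holds on [0,0])
  i=1: ✓ (rhs at j=1)
  i=2: ✓ (rhs at j=2)
  i=3: ✗ (lhs fails at k=3 before rhs at j=4)
  i=4: ✓ (rhs at j=4)
  i=5: ✗ (lhs fails at k=5 before rhs at j=7)
  i=6: ✓ (rhs at j=7; lhs holds on [6,6])
  i=7: ✓ (rhs at j=7)
  i=8: ✗ (lhs fails at k=8 before rhs at j=9)
Positions where it holds: {0, 1, 2, 4, 6, 7} → 6.

6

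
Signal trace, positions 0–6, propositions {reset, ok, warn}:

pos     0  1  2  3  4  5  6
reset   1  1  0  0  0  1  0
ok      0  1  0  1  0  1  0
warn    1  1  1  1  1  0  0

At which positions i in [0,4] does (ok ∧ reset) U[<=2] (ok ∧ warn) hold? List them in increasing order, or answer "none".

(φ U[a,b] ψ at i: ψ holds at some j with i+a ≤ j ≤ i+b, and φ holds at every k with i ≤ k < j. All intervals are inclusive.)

Evaluate at each i in [0,4]:
  i=0: ✗ (lhs fails at k=0 before rhs at j=1)
  i=1: ✓ (rhs at j=1)
  i=2: ✗ (lhs fails at k=2 before rhs at j=3)
  i=3: ✓ (rhs at j=3)
  i=4: ✗ (no rhs in [4,6])

1, 3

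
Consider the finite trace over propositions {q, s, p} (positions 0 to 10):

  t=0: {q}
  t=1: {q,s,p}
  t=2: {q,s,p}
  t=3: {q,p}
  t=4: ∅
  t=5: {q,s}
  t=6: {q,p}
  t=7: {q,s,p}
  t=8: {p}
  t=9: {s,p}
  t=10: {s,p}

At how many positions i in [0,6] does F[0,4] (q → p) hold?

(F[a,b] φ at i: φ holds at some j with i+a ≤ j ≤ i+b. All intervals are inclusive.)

Evaluate at each i in [0,6]:
  i=0: ✓ (witness j=1)
  i=1: ✓ (witness j=1)
  i=2: ✓ (witness j=2)
  i=3: ✓ (witness j=3)
  i=4: ✓ (witness j=4)
  i=5: ✓ (witness j=6)
  i=6: ✓ (witness j=6)
Positions where it holds: {0, 1, 2, 3, 4, 5, 6} → 7.

7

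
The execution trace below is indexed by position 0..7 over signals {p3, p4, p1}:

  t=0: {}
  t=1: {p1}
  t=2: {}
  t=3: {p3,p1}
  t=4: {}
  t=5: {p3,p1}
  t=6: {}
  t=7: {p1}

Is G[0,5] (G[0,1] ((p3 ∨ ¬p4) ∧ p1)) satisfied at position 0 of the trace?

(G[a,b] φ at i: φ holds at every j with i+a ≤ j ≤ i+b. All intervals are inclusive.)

Check G[0,1] ((p3 ∨ ¬p4) ∧ p1) at every j in [0,5]:
  j=0: fails at 0
  j=1: fails at 2
  j=2: fails at 2
  j=3: fails at 4
  j=4: fails at 4
  j=5: fails at 6
Fails at j=0 → formula fails.

Does not hold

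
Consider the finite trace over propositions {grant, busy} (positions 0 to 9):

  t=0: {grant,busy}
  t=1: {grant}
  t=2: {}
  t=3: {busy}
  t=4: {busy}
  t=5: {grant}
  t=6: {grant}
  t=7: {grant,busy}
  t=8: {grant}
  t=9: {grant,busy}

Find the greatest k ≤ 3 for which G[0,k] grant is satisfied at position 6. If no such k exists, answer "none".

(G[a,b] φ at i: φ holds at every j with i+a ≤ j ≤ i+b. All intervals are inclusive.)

3

grant must hold from j=6 onward; find where it first fails.
  j=6: holds
  j=7: holds
  j=8: holds
  j=9: holds
Holds through j=9; largest k = 3.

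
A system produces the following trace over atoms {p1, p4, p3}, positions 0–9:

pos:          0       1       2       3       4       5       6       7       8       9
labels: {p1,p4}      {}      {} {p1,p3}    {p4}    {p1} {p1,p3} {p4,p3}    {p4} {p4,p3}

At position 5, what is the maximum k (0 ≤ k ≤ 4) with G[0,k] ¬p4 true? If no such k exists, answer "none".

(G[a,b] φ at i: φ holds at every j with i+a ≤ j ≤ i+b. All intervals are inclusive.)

1

¬p4 must hold from j=5 onward; find where it first fails.
  j=5: holds
  j=6: holds
  j=7: fails
Holds on [5,6], so largest k = 1.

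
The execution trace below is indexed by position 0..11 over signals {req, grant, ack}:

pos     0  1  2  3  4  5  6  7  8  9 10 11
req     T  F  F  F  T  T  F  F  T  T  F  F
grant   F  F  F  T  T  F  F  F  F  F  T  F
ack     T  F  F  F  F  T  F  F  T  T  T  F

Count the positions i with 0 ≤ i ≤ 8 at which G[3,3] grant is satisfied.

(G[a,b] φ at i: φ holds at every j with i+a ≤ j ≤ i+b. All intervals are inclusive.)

Evaluate at each i in [0,8]:
  i=0: ✓ (all of [3,3])
  i=1: ✓ (all of [4,4])
  i=2: ✗ (fails at j=5)
  i=3: ✗ (fails at j=6)
  i=4: ✗ (fails at j=7)
  i=5: ✗ (fails at j=8)
  i=6: ✗ (fails at j=9)
  i=7: ✓ (all of [10,10])
  i=8: ✗ (fails at j=11)
Positions where it holds: {0, 1, 7} → 3.

3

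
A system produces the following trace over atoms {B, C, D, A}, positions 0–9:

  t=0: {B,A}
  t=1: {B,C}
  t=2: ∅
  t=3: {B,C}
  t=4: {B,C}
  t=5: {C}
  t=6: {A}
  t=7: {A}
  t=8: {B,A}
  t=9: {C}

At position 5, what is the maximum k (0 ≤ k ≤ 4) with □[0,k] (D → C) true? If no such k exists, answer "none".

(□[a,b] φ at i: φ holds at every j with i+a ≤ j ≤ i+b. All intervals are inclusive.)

4

(D → C) must hold from j=5 onward; find where it first fails.
  j=5: holds
  j=6: holds
  j=7: holds
  j=8: holds
  j=9: holds
Holds through j=9; largest k = 4.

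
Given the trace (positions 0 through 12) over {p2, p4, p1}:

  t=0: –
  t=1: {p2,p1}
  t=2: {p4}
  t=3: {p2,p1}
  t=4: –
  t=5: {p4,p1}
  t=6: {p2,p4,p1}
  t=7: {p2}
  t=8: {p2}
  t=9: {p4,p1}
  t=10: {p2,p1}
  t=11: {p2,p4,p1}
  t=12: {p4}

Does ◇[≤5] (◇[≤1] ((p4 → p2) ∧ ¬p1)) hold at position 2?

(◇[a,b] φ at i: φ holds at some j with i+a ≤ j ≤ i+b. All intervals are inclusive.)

Check ◇[≤1] ((p4 → p2) ∧ ¬p1) at each j in [2,7]:
  j=2: fails (none in [2,3])
  j=3: holds (witness at 4)
  j=4: holds (witness at 4)
  j=5: fails (none in [5,6])
  j=6: holds (witness at 7)
  j=7: holds (witness at 7)
Found at j=3 → formula holds.

True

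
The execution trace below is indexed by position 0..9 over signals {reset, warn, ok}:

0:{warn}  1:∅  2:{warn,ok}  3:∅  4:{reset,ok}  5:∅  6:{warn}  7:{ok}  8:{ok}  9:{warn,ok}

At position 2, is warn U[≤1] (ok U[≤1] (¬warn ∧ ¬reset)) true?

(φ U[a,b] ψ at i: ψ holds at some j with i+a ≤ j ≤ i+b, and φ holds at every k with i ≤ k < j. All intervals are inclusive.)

Yes

Need some j in [2,3] with (ok U[≤1] (¬warn ∧ ¬reset)), and warn at every k in [2,j-1].
  j=2: (ok U[≤1] (¬warn ∧ ¬reset)) holds; no prefix to check → satisfied.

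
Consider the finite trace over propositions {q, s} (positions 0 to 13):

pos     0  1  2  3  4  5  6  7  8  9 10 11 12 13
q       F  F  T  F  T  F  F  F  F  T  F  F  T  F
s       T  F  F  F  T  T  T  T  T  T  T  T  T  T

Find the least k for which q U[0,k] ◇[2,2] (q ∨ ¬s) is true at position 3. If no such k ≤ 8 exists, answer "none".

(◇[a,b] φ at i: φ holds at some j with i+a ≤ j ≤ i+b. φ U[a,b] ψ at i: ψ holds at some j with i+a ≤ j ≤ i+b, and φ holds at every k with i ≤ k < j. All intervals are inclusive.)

Need earliest j ≥ 3 with ◇[2,2] (q ∨ ¬s), and q at every k in [3,j-1].
  j=3: rhs fails.
  j=4: rhs fails.
  j=5: rhs fails.
  j=6: rhs fails.
  j=7: rhs holds but lhs fails at k=3.
  j=8: rhs fails.
  j=9: rhs fails.
  j=10: rhs holds but lhs fails at k=3.
  j=11: rhs fails.
No witness within the range → none.

none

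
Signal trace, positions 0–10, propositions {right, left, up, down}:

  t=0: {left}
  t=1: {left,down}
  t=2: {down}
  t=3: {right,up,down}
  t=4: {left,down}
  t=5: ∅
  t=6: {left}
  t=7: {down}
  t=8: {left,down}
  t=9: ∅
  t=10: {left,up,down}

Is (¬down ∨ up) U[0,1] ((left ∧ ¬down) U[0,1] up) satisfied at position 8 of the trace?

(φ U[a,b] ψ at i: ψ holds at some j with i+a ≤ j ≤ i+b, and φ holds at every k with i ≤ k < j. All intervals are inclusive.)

Does not hold

Need some j in [8,9] with ((left ∧ ¬down) U[0,1] up), and (¬down ∨ up) at every k in [8,j-1].
  j=8: ((left ∧ ¬down) U[0,1] up) — fails.
  j=9: ((left ∧ ¬down) U[0,1] up) — fails.
No j in the window works → until fails.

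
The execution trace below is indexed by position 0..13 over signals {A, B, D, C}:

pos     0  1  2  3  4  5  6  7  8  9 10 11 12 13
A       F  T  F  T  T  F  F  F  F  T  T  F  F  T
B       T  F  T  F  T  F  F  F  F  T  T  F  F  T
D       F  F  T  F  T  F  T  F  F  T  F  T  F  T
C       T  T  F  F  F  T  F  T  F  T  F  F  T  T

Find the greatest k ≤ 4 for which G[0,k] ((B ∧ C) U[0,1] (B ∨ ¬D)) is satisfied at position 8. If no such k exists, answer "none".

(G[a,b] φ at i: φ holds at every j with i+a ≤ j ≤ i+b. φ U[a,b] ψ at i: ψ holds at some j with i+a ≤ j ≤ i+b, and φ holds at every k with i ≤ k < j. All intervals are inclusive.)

2

((B ∧ C) U[0,1] (B ∨ ¬D)) must hold from j=8 onward; find where it first fails.
  j=8: holds
  j=9: holds
  j=10: holds
  j=11: fails
Holds on [8,10], so largest k = 2.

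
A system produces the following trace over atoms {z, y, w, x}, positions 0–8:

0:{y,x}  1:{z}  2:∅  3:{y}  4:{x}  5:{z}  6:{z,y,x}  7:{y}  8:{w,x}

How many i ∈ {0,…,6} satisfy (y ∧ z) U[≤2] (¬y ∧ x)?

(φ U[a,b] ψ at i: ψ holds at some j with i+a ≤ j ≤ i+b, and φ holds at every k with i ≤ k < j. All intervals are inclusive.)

1

Evaluate at each i in [0,6]:
  i=0: ✗ (no rhs in [0,2])
  i=1: ✗ (no rhs in [1,3])
  i=2: ✗ (lhs fails at k=2 before rhs at j=4)
  i=3: ✗ (lhs fails at k=3 before rhs at j=4)
  i=4: ✓ (rhs at j=4)
  i=5: ✗ (no rhs in [5,7])
  i=6: ✗ (lhs fails at k=7 before rhs at j=8)
Positions where it holds: {4} → 1.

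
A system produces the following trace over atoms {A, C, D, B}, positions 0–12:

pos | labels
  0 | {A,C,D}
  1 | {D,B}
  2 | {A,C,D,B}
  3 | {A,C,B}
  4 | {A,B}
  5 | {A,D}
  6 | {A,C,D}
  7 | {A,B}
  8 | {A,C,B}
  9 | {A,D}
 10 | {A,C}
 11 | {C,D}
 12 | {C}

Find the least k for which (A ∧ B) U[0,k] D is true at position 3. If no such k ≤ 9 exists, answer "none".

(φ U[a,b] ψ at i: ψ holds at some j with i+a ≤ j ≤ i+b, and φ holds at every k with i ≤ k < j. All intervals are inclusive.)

Need earliest j ≥ 3 with D, and (A ∧ B) at every k in [3,j-1].
  j=3: rhs fails.
  j=4: rhs fails.
  j=5: rhs holds; lhs holds on [3,4]. k = 2.

2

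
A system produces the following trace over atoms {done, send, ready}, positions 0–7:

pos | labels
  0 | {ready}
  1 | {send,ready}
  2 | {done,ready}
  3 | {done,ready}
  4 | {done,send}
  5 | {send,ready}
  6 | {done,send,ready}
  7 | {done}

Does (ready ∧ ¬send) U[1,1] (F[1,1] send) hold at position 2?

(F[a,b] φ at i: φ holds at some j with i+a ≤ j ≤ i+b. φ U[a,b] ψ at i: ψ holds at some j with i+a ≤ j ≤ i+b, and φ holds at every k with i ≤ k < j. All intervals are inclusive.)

Yes

Need some j in [3,3] with F[1,1] send, and (ready ∧ ¬send) at every k in [2,j-1].
  j=3: F[1,1] send holds; (ready ∧ ¬send) holds at every k in [2,2] → satisfied.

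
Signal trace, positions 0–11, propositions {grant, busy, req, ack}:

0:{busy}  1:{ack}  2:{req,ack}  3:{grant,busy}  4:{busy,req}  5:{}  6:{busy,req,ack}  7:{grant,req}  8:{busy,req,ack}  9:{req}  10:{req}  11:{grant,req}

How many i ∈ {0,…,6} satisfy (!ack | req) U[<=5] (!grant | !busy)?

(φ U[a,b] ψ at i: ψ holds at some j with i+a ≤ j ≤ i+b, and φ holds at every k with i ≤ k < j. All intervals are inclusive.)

Evaluate at each i in [0,6]:
  i=0: ✓ (rhs at j=0)
  i=1: ✓ (rhs at j=1)
  i=2: ✓ (rhs at j=2)
  i=3: ✓ (rhs at j=4; lhs holds on [3,3])
  i=4: ✓ (rhs at j=4)
  i=5: ✓ (rhs at j=5)
  i=6: ✓ (rhs at j=6)
Positions where it holds: {0, 1, 2, 3, 4, 5, 6} → 7.

7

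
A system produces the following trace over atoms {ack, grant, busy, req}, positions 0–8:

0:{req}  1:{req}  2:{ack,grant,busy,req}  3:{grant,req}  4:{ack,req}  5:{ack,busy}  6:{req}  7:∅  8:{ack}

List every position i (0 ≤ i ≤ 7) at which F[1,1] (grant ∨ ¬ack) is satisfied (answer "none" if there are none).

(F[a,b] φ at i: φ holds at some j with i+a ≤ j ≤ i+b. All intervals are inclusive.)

0, 1, 2, 5, 6

Evaluate at each i in [0,7]:
  i=0: ✓ (witness j=1)
  i=1: ✓ (witness j=2)
  i=2: ✓ (witness j=3)
  i=3: ✗ (none in [4,4])
  i=4: ✗ (none in [5,5])
  i=5: ✓ (witness j=6)
  i=6: ✓ (witness j=7)
  i=7: ✗ (none in [8,8])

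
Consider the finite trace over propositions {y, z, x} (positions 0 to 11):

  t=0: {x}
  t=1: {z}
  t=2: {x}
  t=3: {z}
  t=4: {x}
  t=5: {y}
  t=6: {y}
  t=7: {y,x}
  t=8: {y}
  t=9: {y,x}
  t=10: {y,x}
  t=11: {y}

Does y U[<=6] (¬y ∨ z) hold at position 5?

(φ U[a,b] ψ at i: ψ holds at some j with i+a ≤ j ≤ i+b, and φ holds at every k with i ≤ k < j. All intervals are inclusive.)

Need some j in [5,11] with (¬y ∨ z), and y at every k in [5,j-1].
  j=5: (¬y ∨ z) false.
  j=6: (¬y ∨ z) false.
  j=7: (¬y ∨ z) false.
  j=8: (¬y ∨ z) false.
  j=9: (¬y ∨ z) false.
  j=10: (¬y ∨ z) false.
  j=11: (¬y ∨ z) false.
No j in the window works → until fails.

Does not hold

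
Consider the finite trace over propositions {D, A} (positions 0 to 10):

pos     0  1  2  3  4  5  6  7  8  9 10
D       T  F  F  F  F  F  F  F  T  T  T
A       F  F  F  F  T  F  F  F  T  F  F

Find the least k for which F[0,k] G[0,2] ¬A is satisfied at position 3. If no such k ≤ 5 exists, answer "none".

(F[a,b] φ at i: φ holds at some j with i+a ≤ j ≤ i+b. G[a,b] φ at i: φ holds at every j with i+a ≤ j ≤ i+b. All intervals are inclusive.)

Scan j = 3,4,… for G[0,2] ¬A:
  j=3: fails
  j=4: fails
  j=5: holds
First hit at j=5, so smallest k = 5-3 = 2.

2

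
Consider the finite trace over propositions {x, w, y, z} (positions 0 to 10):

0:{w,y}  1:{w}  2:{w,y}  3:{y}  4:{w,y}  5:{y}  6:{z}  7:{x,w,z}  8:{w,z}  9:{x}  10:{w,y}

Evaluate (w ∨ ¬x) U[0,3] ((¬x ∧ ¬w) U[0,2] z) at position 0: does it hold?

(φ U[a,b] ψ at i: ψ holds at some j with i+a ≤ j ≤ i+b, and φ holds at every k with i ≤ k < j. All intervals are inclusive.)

Need some j in [0,3] with ((¬x ∧ ¬w) U[0,2] z), and (w ∨ ¬x) at every k in [0,j-1].
  j=0: ((¬x ∧ ¬w) U[0,2] z) — fails.
  j=1: ((¬x ∧ ¬w) U[0,2] z) — fails.
  j=2: ((¬x ∧ ¬w) U[0,2] z) — fails.
  j=3: ((¬x ∧ ¬w) U[0,2] z) — fails.
No j in the window works → until fails.

Does not hold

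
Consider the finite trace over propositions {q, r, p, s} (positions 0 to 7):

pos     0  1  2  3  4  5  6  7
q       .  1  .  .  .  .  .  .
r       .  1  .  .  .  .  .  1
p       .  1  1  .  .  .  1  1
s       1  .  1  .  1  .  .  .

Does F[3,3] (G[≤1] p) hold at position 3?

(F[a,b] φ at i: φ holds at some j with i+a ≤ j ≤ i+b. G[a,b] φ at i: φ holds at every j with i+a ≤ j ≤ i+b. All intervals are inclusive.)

True

Check G[≤1] p at each j in [6,6]:
  j=6: holds on [6,7]
Found at j=6 → formula holds.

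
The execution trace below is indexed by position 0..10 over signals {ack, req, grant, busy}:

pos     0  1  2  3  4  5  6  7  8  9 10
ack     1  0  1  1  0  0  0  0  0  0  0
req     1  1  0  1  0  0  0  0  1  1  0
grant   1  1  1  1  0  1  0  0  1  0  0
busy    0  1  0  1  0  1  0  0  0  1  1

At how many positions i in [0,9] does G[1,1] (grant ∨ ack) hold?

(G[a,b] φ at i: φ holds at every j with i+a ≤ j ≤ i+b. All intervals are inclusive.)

5

Evaluate at each i in [0,9]:
  i=0: ✓ (all of [1,1])
  i=1: ✓ (all of [2,2])
  i=2: ✓ (all of [3,3])
  i=3: ✗ (fails at j=4)
  i=4: ✓ (all of [5,5])
  i=5: ✗ (fails at j=6)
  i=6: ✗ (fails at j=7)
  i=7: ✓ (all of [8,8])
  i=8: ✗ (fails at j=9)
  i=9: ✗ (fails at j=10)
Positions where it holds: {0, 1, 2, 4, 7} → 5.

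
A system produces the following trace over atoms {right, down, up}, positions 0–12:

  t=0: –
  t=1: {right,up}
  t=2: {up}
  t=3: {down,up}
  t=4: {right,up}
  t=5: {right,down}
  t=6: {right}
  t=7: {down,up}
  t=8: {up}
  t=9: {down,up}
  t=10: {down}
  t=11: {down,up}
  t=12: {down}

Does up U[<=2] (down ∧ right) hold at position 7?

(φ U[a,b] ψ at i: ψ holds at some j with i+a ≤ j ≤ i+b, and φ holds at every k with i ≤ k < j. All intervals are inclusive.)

Does not hold

Need some j in [7,9] with (down ∧ right), and up at every k in [7,j-1].
  j=7: (down ∧ right) false.
  j=8: (down ∧ right) false.
  j=9: (down ∧ right) false.
No j in the window works → until fails.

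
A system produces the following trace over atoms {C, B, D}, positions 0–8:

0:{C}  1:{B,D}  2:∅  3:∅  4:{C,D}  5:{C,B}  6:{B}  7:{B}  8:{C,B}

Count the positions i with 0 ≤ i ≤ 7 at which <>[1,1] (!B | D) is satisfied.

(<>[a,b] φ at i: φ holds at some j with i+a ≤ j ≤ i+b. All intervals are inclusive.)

4

Evaluate at each i in [0,7]:
  i=0: ✓ (witness j=1)
  i=1: ✓ (witness j=2)
  i=2: ✓ (witness j=3)
  i=3: ✓ (witness j=4)
  i=4: ✗ (none in [5,5])
  i=5: ✗ (none in [6,6])
  i=6: ✗ (none in [7,7])
  i=7: ✗ (none in [8,8])
Positions where it holds: {0, 1, 2, 3} → 4.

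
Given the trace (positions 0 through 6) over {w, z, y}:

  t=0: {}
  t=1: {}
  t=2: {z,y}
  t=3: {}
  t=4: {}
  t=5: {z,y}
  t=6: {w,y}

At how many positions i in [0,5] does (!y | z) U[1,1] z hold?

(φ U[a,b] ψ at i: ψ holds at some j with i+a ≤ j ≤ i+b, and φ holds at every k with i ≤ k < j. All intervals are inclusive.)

2

Evaluate at each i in [0,5]:
  i=0: ✗ (no rhs in [1,1])
  i=1: ✓ (rhs at j=2; lhs holds on [1,1])
  i=2: ✗ (no rhs in [3,3])
  i=3: ✗ (no rhs in [4,4])
  i=4: ✓ (rhs at j=5; lhs holds on [4,4])
  i=5: ✗ (no rhs in [6,6])
Positions where it holds: {1, 4} → 2.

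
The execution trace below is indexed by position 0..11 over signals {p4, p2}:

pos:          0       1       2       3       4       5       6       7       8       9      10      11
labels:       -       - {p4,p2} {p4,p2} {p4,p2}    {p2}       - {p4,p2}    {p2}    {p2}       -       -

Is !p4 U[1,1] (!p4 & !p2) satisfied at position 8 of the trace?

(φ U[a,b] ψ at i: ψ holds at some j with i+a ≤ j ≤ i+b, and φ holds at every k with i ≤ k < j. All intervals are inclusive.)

Need some j in [9,9] with (!p4 & !p2), and !p4 at every k in [8,j-1].
  j=9: (!p4 & !p2) false.
No j in the window works → until fails.

False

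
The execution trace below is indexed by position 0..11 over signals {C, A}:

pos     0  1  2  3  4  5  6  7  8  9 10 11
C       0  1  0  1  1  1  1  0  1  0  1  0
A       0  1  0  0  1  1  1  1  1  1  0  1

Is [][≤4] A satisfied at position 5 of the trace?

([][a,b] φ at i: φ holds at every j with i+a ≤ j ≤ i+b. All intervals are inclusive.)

Holds

Check A at every j in [5,9]:
  j=5: true
  j=6: true
  j=7: true
  j=8: true
  j=9: true
All positions satisfy it → formula holds.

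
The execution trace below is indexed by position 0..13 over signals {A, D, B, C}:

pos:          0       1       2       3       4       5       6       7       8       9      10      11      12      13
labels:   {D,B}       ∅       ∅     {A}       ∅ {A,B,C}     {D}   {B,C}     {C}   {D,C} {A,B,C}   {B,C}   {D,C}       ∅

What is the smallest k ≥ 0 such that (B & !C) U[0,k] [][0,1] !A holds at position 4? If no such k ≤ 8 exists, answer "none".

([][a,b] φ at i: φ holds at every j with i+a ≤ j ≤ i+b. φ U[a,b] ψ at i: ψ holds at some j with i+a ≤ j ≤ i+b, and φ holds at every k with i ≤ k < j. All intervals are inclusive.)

none

Need earliest j ≥ 4 with [][0,1] !A, and (B & !C) at every k in [4,j-1].
  j=4: rhs fails.
  j=5: rhs fails.
  j=6: rhs holds but lhs fails at k=4.
  j=7: rhs holds but lhs fails at k=4.
  j=8: rhs holds but lhs fails at k=4.
  j=9: rhs fails.
  j=10: rhs fails.
  j=11: rhs holds but lhs fails at k=4.
  j=12: rhs holds but lhs fails at k=4.
No witness within the range → none.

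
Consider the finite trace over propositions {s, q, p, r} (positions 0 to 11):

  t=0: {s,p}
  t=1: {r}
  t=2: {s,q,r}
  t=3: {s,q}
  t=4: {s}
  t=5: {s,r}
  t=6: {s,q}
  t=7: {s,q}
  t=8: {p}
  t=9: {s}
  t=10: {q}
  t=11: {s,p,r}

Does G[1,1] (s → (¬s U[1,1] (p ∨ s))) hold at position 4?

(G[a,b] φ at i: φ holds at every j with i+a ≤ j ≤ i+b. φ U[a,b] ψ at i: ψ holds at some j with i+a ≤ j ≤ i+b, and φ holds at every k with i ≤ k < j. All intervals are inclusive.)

Check (s → (¬s U[1,1] (p ∨ s))) at every j in [5,5]:
  j=5: antecedent true; consequent fails → ✗
Fails at j=5 → formula fails.

Does not hold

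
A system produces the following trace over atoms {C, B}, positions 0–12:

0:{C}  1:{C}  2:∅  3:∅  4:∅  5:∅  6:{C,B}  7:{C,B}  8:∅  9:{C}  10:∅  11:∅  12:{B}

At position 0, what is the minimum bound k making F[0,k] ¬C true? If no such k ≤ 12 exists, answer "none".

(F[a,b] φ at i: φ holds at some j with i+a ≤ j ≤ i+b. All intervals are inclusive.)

2

Scan j = 0,1,… for ¬C:
  j=0: fails
  j=1: fails
  j=2: holds
First hit at j=2, so smallest k = 2-0 = 2.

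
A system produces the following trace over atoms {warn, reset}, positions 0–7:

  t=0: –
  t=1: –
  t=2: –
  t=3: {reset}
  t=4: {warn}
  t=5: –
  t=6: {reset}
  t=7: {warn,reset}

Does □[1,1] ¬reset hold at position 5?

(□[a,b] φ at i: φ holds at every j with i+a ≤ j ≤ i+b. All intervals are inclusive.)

False

Check ¬reset at every j in [6,6]:
  j=6: false
Fails at j=6 → formula fails.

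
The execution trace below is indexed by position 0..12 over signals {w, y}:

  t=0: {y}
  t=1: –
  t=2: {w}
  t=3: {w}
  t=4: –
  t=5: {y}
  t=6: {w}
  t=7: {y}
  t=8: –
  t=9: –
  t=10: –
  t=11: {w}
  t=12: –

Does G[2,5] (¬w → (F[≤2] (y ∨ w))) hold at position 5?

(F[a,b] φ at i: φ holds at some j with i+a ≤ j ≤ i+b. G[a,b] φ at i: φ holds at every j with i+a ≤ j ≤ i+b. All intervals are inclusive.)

Does not hold

Check (¬w → (F[≤2] (y ∨ w))) at every j in [7,10]:
  j=7: antecedent true; consequent holds (witness at 7) → ✓
  j=8: antecedent true; consequent fails (none in [8,10]) → ✗
  j=9: antecedent true; consequent holds (witness at 11) → ✓
  j=10: antecedent true; consequent holds (witness at 11) → ✓
Fails at j=8 → formula fails.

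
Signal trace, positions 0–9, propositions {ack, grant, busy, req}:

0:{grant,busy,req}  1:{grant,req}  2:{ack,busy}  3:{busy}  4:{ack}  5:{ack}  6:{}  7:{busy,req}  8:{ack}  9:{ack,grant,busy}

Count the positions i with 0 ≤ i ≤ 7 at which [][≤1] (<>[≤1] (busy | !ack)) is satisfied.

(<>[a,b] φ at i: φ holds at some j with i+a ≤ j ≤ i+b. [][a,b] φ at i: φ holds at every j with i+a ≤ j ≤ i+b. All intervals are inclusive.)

Evaluate at each i in [0,7]:
  i=0: ✓ (all of [0,1])
  i=1: ✓ (all of [1,2])
  i=2: ✓ (all of [2,3])
  i=3: ✗ (fails at j=4)
  i=4: ✗ (fails at j=4)
  i=5: ✓ (all of [5,6])
  i=6: ✓ (all of [6,7])
  i=7: ✓ (all of [7,8])
Positions where it holds: {0, 1, 2, 5, 6, 7} → 6.

6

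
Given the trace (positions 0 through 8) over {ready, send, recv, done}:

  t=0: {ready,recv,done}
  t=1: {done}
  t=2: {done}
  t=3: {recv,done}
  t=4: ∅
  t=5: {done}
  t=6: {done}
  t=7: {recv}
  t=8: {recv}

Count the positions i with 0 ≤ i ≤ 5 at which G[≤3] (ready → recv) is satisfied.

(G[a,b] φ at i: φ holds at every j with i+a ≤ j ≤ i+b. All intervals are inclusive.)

6

Evaluate at each i in [0,5]:
  i=0: ✓ (all of [0,3])
  i=1: ✓ (all of [1,4])
  i=2: ✓ (all of [2,5])
  i=3: ✓ (all of [3,6])
  i=4: ✓ (all of [4,7])
  i=5: ✓ (all of [5,8])
Positions where it holds: {0, 1, 2, 3, 4, 5} → 6.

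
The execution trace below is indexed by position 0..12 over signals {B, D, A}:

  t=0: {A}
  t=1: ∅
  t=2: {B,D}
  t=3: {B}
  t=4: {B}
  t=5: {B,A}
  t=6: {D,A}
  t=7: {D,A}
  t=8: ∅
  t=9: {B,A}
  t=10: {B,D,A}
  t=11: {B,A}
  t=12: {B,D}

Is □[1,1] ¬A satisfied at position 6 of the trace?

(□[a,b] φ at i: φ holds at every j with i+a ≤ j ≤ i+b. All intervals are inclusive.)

False

Check ¬A at every j in [7,7]:
  j=7: false
Fails at j=7 → formula fails.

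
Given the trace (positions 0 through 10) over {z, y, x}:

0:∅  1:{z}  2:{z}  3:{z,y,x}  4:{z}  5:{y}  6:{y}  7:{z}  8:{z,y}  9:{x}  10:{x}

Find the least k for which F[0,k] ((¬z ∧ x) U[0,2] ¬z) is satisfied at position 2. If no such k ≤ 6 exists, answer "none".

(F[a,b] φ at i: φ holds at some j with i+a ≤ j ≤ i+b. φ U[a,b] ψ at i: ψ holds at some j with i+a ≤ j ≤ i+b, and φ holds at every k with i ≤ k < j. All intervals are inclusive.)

Scan j = 2,3,… for ((¬z ∧ x) U[0,2] ¬z):
  j=2: fails
  j=3: fails
  j=4: fails
  j=5: holds
First hit at j=5, so smallest k = 5-2 = 3.

3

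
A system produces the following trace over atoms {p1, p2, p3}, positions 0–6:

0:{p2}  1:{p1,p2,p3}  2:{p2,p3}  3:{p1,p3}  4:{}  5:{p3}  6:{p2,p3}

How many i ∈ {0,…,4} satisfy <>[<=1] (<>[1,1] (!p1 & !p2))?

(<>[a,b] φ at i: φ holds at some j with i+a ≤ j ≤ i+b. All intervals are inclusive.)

Evaluate at each i in [0,4]:
  i=0: ✗ (none in [0,1])
  i=1: ✗ (none in [1,2])
  i=2: ✓ (witness j=3)
  i=3: ✓ (witness j=3)
  i=4: ✓ (witness j=4)
Positions where it holds: {2, 3, 4} → 3.

3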